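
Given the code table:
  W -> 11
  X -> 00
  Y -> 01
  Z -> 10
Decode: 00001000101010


Decoding:
00 -> X
00 -> X
10 -> Z
00 -> X
10 -> Z
10 -> Z
10 -> Z


Result: XXZXZZZ


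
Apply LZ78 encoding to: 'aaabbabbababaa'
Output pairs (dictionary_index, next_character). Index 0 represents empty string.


LZ78 encoding steps:
Dictionary: {0: ''}
Step 1: w='' (idx 0), next='a' -> output (0, 'a'), add 'a' as idx 1
Step 2: w='a' (idx 1), next='a' -> output (1, 'a'), add 'aa' as idx 2
Step 3: w='' (idx 0), next='b' -> output (0, 'b'), add 'b' as idx 3
Step 4: w='b' (idx 3), next='a' -> output (3, 'a'), add 'ba' as idx 4
Step 5: w='b' (idx 3), next='b' -> output (3, 'b'), add 'bb' as idx 5
Step 6: w='a' (idx 1), next='b' -> output (1, 'b'), add 'ab' as idx 6
Step 7: w='ab' (idx 6), next='a' -> output (6, 'a'), add 'aba' as idx 7
Step 8: w='a' (idx 1), end of input -> output (1, '')


Encoded: [(0, 'a'), (1, 'a'), (0, 'b'), (3, 'a'), (3, 'b'), (1, 'b'), (6, 'a'), (1, '')]


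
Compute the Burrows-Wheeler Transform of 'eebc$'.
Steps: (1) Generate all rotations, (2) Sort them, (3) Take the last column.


Rotations (sorted):
  0: $eebc -> last char: c
  1: bc$ee -> last char: e
  2: c$eeb -> last char: b
  3: ebc$e -> last char: e
  4: eebc$ -> last char: $


BWT = cebe$


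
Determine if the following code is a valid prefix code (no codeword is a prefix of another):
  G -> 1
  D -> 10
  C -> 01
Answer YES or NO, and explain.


Checking each pair (does one codeword prefix another?):
  G='1' vs D='10': prefix -- VIOLATION

NO -- this is NOT a valid prefix code. G (1) is a prefix of D (10).


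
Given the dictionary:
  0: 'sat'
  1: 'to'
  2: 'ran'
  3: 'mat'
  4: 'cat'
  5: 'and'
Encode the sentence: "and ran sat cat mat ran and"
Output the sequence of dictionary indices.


Look up each word in the dictionary:
  'and' -> 5
  'ran' -> 2
  'sat' -> 0
  'cat' -> 4
  'mat' -> 3
  'ran' -> 2
  'and' -> 5

Encoded: [5, 2, 0, 4, 3, 2, 5]


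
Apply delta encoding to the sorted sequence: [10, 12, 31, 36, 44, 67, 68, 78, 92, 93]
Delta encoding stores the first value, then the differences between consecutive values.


First value: 10
Deltas:
  12 - 10 = 2
  31 - 12 = 19
  36 - 31 = 5
  44 - 36 = 8
  67 - 44 = 23
  68 - 67 = 1
  78 - 68 = 10
  92 - 78 = 14
  93 - 92 = 1


Delta encoded: [10, 2, 19, 5, 8, 23, 1, 10, 14, 1]


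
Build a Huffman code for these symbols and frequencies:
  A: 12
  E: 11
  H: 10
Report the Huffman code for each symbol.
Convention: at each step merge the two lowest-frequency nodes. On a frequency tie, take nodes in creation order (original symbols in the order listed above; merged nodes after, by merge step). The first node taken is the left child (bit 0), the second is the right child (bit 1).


Huffman tree construction:
Step 1: Merge H(10) + E(11) = 21
Step 2: Merge A(12) + (H+E)(21) = 33
Read each symbol's code off the tree from the root (left child = 0, right child = 1).

Codes:
  A: 0 (length 1)
  E: 11 (length 2)
  H: 10 (length 2)
Average code length: 54/33 = 1.6364 bits/symbol


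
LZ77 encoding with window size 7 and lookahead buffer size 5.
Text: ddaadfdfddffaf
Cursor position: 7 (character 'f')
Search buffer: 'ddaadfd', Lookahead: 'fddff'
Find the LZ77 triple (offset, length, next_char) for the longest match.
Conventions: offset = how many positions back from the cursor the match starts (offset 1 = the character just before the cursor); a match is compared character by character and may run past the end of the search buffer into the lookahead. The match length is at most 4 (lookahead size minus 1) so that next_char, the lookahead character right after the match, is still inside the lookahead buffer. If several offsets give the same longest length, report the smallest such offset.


Try each offset into the search buffer:
  offset=1 (pos 6, char 'd'): match length 0
  offset=2 (pos 5, char 'f'): match length 2
  offset=3 (pos 4, char 'd'): match length 0
  offset=4 (pos 3, char 'a'): match length 0
  offset=5 (pos 2, char 'a'): match length 0
  offset=6 (pos 1, char 'd'): match length 0
  offset=7 (pos 0, char 'd'): match length 0
Longest match has length 2 at offset 2.
next_char = character at position 7 + 2 = 9 -> 'd'

Best match: offset=2, length=2 (matching 'fd' starting at position 5)
LZ77 triple: (2, 2, 'd')


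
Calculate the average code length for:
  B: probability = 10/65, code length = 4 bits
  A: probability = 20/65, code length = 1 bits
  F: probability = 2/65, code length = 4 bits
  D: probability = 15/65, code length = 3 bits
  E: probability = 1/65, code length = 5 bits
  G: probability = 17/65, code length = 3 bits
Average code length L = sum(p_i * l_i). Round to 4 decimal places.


Weighted contributions p_i * l_i:
  B: (10/65) * 4 = 40/65
  A: (20/65) * 1 = 20/65
  F: (2/65) * 4 = 8/65
  D: (15/65) * 3 = 45/65
  E: (1/65) * 5 = 5/65
  G: (17/65) * 3 = 51/65
Sum = (40 + 20 + 8 + 45 + 5 + 51)/65 = 169/65

L = 169/65 = 2.6000 bits/symbol


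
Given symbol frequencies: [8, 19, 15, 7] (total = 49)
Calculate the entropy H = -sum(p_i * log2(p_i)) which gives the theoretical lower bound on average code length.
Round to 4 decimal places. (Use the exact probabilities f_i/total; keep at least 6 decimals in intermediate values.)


Per-symbol terms -p_i * log2(p_i) with p_i = f_i/49:
  p = 8/49 = 0.163265: log2(p) = -2.614710, -p*log2(p) = 0.426891
  p = 19/49 = 0.387755: log2(p) = -1.366782, -p*log2(p) = 0.529977
  p = 15/49 = 0.306122: log2(p) = -1.707819, -p*log2(p) = 0.522802
  p = 7/49 = 0.142857: log2(p) = -2.807355, -p*log2(p) = 0.401051
H = 0.426891 + 0.529977 + 0.522802 + 0.401051 = 1.880721

H = 1.8807 bits/symbol


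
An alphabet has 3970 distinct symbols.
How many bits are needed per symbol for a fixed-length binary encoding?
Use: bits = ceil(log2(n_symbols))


log2(3970) = 11.9549
Bracket: 2^11 = 2048 < 3970 <= 2^12 = 4096
So ceil(log2(3970)) = 12

bits = ceil(log2(3970)) = ceil(11.9549) = 12 bits


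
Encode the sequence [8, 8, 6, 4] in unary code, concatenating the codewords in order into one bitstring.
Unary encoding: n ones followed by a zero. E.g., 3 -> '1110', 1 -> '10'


Encode each number as n ones followed by a terminating 0:
  8 -> 111111110 (9 bits)
  8 -> 111111110 (9 bits)
  6 -> 1111110 (7 bits)
  4 -> 11110 (5 bits)
Total length = 9 + 9 + 7 + 5 = 30 bits.

Unary([8, 8, 6, 4]) = 111111110111111110111111011110 (30 bits)


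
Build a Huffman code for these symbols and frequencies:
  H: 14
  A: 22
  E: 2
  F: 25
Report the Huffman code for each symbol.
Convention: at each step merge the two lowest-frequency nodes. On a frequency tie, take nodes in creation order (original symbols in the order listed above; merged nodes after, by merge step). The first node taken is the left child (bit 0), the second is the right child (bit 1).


Huffman tree construction:
Step 1: Merge E(2) + H(14) = 16
Step 2: Merge (E+H)(16) + A(22) = 38
Step 3: Merge F(25) + ((E+H)+A)(38) = 63
Read each symbol's code off the tree from the root (left child = 0, right child = 1).

Codes:
  H: 101 (length 3)
  A: 11 (length 2)
  E: 100 (length 3)
  F: 0 (length 1)
Average code length: 117/63 = 1.8571 bits/symbol


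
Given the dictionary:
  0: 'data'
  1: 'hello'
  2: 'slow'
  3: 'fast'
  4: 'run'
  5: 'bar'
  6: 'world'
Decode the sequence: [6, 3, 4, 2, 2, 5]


Look up each index in the dictionary:
  6 -> 'world'
  3 -> 'fast'
  4 -> 'run'
  2 -> 'slow'
  2 -> 'slow'
  5 -> 'bar'

Decoded: "world fast run slow slow bar"


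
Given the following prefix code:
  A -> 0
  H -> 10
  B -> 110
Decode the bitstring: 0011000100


Decoding step by step:
Bits 0 -> A
Bits 0 -> A
Bits 110 -> B
Bits 0 -> A
Bits 0 -> A
Bits 10 -> H
Bits 0 -> A


Decoded message: AABAAHA


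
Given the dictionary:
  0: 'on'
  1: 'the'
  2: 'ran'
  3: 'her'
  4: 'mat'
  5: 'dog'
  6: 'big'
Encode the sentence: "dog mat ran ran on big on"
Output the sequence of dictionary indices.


Look up each word in the dictionary:
  'dog' -> 5
  'mat' -> 4
  'ran' -> 2
  'ran' -> 2
  'on' -> 0
  'big' -> 6
  'on' -> 0

Encoded: [5, 4, 2, 2, 0, 6, 0]


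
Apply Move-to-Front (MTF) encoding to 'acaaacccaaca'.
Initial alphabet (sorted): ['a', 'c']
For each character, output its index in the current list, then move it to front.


MTF encoding:
'a': index 0 in ['a', 'c'] -> ['a', 'c']
'c': index 1 in ['a', 'c'] -> ['c', 'a']
'a': index 1 in ['c', 'a'] -> ['a', 'c']
'a': index 0 in ['a', 'c'] -> ['a', 'c']
'a': index 0 in ['a', 'c'] -> ['a', 'c']
'c': index 1 in ['a', 'c'] -> ['c', 'a']
'c': index 0 in ['c', 'a'] -> ['c', 'a']
'c': index 0 in ['c', 'a'] -> ['c', 'a']
'a': index 1 in ['c', 'a'] -> ['a', 'c']
'a': index 0 in ['a', 'c'] -> ['a', 'c']
'c': index 1 in ['a', 'c'] -> ['c', 'a']
'a': index 1 in ['c', 'a'] -> ['a', 'c']


Output: [0, 1, 1, 0, 0, 1, 0, 0, 1, 0, 1, 1]


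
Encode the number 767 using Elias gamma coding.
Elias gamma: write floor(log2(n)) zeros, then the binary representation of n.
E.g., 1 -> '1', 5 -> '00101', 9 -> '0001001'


num_bits = floor(log2(767)) + 1 = 10
leading_zeros = num_bits - 1 = 9
binary(767) = 1011111111

Elias gamma(767) = '000000000' + '1011111111' = 0000000001011111111 (19 bits)


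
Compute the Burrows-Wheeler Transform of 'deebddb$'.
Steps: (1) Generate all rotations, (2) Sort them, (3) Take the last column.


Rotations (sorted):
  0: $deebddb -> last char: b
  1: b$deebdd -> last char: d
  2: bddb$dee -> last char: e
  3: db$deebd -> last char: d
  4: ddb$deeb -> last char: b
  5: deebddb$ -> last char: $
  6: ebddb$de -> last char: e
  7: eebddb$d -> last char: d


BWT = bdedb$ed


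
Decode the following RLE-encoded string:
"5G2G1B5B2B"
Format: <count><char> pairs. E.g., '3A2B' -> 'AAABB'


Expanding each <count><char> pair:
  5G -> 'GGGGG'
  2G -> 'GG'
  1B -> 'B'
  5B -> 'BBBBB'
  2B -> 'BB'

Decoded = GGGGGGGBBBBBBBB


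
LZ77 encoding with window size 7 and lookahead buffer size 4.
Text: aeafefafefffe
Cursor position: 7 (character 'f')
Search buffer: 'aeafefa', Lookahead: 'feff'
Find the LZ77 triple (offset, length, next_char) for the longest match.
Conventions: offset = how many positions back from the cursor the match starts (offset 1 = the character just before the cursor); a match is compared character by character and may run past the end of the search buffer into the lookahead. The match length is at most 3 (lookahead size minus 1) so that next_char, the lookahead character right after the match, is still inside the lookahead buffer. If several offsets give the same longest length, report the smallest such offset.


Try each offset into the search buffer:
  offset=1 (pos 6, char 'a'): match length 0
  offset=2 (pos 5, char 'f'): match length 1
  offset=3 (pos 4, char 'e'): match length 0
  offset=4 (pos 3, char 'f'): match length 3
  offset=5 (pos 2, char 'a'): match length 0
  offset=6 (pos 1, char 'e'): match length 0
  offset=7 (pos 0, char 'a'): match length 0
Longest match has length 3 at offset 4.
next_char = character at position 7 + 3 = 10 -> 'f'

Best match: offset=4, length=3 (matching 'fef' starting at position 3)
LZ77 triple: (4, 3, 'f')


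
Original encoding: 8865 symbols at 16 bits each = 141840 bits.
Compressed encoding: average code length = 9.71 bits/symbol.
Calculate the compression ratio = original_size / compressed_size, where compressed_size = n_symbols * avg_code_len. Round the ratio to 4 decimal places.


original_size = n_symbols * orig_bits = 8865 * 16 = 141840 bits
compressed_size = n_symbols * avg_code_len = 8865 * 9.71 = 86079.15 bits
ratio = original_size / compressed_size = 141840 / 86079.15 = 1.6478

Compression ratio = 1.6478


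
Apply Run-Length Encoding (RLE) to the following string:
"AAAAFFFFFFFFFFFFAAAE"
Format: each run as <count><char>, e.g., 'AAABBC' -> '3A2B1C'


Scanning runs left to right:
  i=0: run of 'A' x 4 -> '4A'
  i=4: run of 'F' x 12 -> '12F'
  i=16: run of 'A' x 3 -> '3A'
  i=19: run of 'E' x 1 -> '1E'

RLE = 4A12F3A1E


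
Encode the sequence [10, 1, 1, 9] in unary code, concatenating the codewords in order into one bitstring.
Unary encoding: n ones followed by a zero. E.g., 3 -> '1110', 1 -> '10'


Encode each number as n ones followed by a terminating 0:
  10 -> 11111111110 (11 bits)
  1 -> 10 (2 bits)
  1 -> 10 (2 bits)
  9 -> 1111111110 (10 bits)
Total length = 11 + 2 + 2 + 10 = 25 bits.

Unary([10, 1, 1, 9]) = 1111111111010101111111110 (25 bits)


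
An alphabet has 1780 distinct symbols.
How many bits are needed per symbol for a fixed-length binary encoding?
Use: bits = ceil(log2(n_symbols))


log2(1780) = 10.7977
Bracket: 2^10 = 1024 < 1780 <= 2^11 = 2048
So ceil(log2(1780)) = 11

bits = ceil(log2(1780)) = ceil(10.7977) = 11 bits


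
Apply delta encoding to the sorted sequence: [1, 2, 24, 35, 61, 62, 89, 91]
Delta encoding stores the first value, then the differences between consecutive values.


First value: 1
Deltas:
  2 - 1 = 1
  24 - 2 = 22
  35 - 24 = 11
  61 - 35 = 26
  62 - 61 = 1
  89 - 62 = 27
  91 - 89 = 2


Delta encoded: [1, 1, 22, 11, 26, 1, 27, 2]


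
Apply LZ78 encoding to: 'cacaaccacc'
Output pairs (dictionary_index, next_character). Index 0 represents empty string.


LZ78 encoding steps:
Dictionary: {0: ''}
Step 1: w='' (idx 0), next='c' -> output (0, 'c'), add 'c' as idx 1
Step 2: w='' (idx 0), next='a' -> output (0, 'a'), add 'a' as idx 2
Step 3: w='c' (idx 1), next='a' -> output (1, 'a'), add 'ca' as idx 3
Step 4: w='a' (idx 2), next='c' -> output (2, 'c'), add 'ac' as idx 4
Step 5: w='ca' (idx 3), next='c' -> output (3, 'c'), add 'cac' as idx 5
Step 6: w='c' (idx 1), end of input -> output (1, '')


Encoded: [(0, 'c'), (0, 'a'), (1, 'a'), (2, 'c'), (3, 'c'), (1, '')]


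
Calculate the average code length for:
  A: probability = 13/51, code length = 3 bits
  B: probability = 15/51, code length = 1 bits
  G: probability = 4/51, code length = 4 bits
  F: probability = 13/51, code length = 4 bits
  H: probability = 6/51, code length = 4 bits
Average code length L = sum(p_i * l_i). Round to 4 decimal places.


Weighted contributions p_i * l_i:
  A: (13/51) * 3 = 39/51
  B: (15/51) * 1 = 15/51
  G: (4/51) * 4 = 16/51
  F: (13/51) * 4 = 52/51
  H: (6/51) * 4 = 24/51
Sum = (39 + 15 + 16 + 52 + 24)/51 = 146/51

L = 146/51 = 2.8627 bits/symbol


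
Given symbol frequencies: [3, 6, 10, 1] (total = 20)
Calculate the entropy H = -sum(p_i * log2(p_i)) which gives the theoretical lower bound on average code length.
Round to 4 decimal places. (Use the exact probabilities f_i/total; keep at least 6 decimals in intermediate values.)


Per-symbol terms -p_i * log2(p_i) with p_i = f_i/20:
  p = 3/20 = 0.150000: log2(p) = -2.736966, -p*log2(p) = 0.410545
  p = 6/20 = 0.300000: log2(p) = -1.736966, -p*log2(p) = 0.521090
  p = 10/20 = 0.500000: log2(p) = -1.000000, -p*log2(p) = 0.500000
  p = 1/20 = 0.050000: log2(p) = -4.321928, -p*log2(p) = 0.216096
H = 0.410545 + 0.521090 + 0.500000 + 0.216096 = 1.647731

H = 1.6477 bits/symbol


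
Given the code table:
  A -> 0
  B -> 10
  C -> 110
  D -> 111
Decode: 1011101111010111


Decoding:
10 -> B
111 -> D
0 -> A
111 -> D
10 -> B
10 -> B
111 -> D


Result: BDADBBD


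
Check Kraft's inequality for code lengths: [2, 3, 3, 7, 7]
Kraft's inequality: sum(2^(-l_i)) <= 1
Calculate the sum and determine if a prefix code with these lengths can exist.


Sum = 2^(-2) + 2^(-3) + 2^(-3) + 2^(-7) + 2^(-7)
    = 0.25 + 0.125 + 0.125 + 0.0078125 + 0.0078125
    = 66/128 = 0.515625
Since 0.515625 <= 1, Kraft's inequality IS satisfied.
A prefix code with these lengths CAN exist.

Kraft sum = 0.515625. Satisfied.


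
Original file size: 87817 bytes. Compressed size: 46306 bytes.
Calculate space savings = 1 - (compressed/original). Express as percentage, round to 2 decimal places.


ratio = compressed/original = 46306/87817 = 0.527301
savings = 1 - ratio = 1 - 0.527301 = 0.472699
as a percentage: 0.472699 * 100 = 47.27%

Space savings = 1 - 46306/87817 = 47.27%


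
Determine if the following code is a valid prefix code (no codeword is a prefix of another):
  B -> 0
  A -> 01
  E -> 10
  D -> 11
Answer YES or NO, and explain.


Checking each pair (does one codeword prefix another?):
  B='0' vs A='01': prefix -- VIOLATION

NO -- this is NOT a valid prefix code. B (0) is a prefix of A (01).


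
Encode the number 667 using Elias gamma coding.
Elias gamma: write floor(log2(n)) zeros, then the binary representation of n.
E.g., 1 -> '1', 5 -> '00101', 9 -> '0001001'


num_bits = floor(log2(667)) + 1 = 10
leading_zeros = num_bits - 1 = 9
binary(667) = 1010011011

Elias gamma(667) = '000000000' + '1010011011' = 0000000001010011011 (19 bits)


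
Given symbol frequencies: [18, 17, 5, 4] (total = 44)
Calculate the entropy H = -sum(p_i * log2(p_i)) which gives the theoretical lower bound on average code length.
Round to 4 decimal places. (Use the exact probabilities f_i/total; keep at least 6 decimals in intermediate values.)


Per-symbol terms -p_i * log2(p_i) with p_i = f_i/44:
  p = 18/44 = 0.409091: log2(p) = -1.289507, -p*log2(p) = 0.527525
  p = 17/44 = 0.386364: log2(p) = -1.371969, -p*log2(p) = 0.530079
  p = 5/44 = 0.113636: log2(p) = -3.137504, -p*log2(p) = 0.356534
  p = 4/44 = 0.090909: log2(p) = -3.459432, -p*log2(p) = 0.314494
H = 0.527525 + 0.530079 + 0.356534 + 0.314494 = 1.728632

H = 1.7286 bits/symbol


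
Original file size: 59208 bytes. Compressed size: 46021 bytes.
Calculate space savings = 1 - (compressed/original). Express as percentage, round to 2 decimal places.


ratio = compressed/original = 46021/59208 = 0.777277
savings = 1 - ratio = 1 - 0.777277 = 0.222723
as a percentage: 0.222723 * 100 = 22.27%

Space savings = 1 - 46021/59208 = 22.27%


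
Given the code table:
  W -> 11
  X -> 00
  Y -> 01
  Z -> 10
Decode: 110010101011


Decoding:
11 -> W
00 -> X
10 -> Z
10 -> Z
10 -> Z
11 -> W


Result: WXZZZW


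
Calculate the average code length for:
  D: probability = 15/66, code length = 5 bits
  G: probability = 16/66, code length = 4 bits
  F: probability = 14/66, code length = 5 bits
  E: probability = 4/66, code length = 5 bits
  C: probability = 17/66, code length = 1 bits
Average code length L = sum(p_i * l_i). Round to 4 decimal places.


Weighted contributions p_i * l_i:
  D: (15/66) * 5 = 75/66
  G: (16/66) * 4 = 64/66
  F: (14/66) * 5 = 70/66
  E: (4/66) * 5 = 20/66
  C: (17/66) * 1 = 17/66
Sum = (75 + 64 + 70 + 20 + 17)/66 = 246/66

L = 246/66 = 3.7273 bits/symbol


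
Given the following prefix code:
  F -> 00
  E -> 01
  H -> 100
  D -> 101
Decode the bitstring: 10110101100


Decoding step by step:
Bits 101 -> D
Bits 101 -> D
Bits 01 -> E
Bits 100 -> H


Decoded message: DDEH


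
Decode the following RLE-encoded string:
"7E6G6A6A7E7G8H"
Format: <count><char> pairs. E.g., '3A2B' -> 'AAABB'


Expanding each <count><char> pair:
  7E -> 'EEEEEEE'
  6G -> 'GGGGGG'
  6A -> 'AAAAAA'
  6A -> 'AAAAAA'
  7E -> 'EEEEEEE'
  7G -> 'GGGGGGG'
  8H -> 'HHHHHHHH'

Decoded = EEEEEEEGGGGGGAAAAAAAAAAAAEEEEEEEGGGGGGGHHHHHHHH


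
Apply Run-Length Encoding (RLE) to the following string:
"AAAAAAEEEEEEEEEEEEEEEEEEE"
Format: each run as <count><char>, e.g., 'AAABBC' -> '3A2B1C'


Scanning runs left to right:
  i=0: run of 'A' x 6 -> '6A'
  i=6: run of 'E' x 19 -> '19E'

RLE = 6A19E


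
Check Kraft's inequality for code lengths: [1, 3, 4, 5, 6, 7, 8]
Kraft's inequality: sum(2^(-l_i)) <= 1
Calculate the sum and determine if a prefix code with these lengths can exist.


Sum = 2^(-1) + 2^(-3) + 2^(-4) + 2^(-5) + 2^(-6) + 2^(-7) + 2^(-8)
    = 0.5 + 0.125 + 0.0625 + 0.03125 + 0.015625 + 0.0078125 + 0.00390625
    = 191/256 = 0.74609375
Since 0.74609375 <= 1, Kraft's inequality IS satisfied.
A prefix code with these lengths CAN exist.

Kraft sum = 0.74609375. Satisfied.


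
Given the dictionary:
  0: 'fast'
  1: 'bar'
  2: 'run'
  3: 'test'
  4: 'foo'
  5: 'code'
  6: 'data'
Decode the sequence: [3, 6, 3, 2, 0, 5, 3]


Look up each index in the dictionary:
  3 -> 'test'
  6 -> 'data'
  3 -> 'test'
  2 -> 'run'
  0 -> 'fast'
  5 -> 'code'
  3 -> 'test'

Decoded: "test data test run fast code test"


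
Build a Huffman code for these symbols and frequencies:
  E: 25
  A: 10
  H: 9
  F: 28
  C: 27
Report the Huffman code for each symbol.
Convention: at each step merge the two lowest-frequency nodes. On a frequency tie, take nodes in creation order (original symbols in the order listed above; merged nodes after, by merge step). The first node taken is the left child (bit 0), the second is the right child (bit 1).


Huffman tree construction:
Step 1: Merge H(9) + A(10) = 19
Step 2: Merge (H+A)(19) + E(25) = 44
Step 3: Merge C(27) + F(28) = 55
Step 4: Merge ((H+A)+E)(44) + (C+F)(55) = 99
Read each symbol's code off the tree from the root (left child = 0, right child = 1).

Codes:
  E: 01 (length 2)
  A: 001 (length 3)
  H: 000 (length 3)
  F: 11 (length 2)
  C: 10 (length 2)
Average code length: 217/99 = 2.1919 bits/symbol


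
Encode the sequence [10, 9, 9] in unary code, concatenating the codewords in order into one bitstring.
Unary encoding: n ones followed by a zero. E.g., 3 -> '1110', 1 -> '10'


Encode each number as n ones followed by a terminating 0:
  10 -> 11111111110 (11 bits)
  9 -> 1111111110 (10 bits)
  9 -> 1111111110 (10 bits)
Total length = 11 + 10 + 10 = 31 bits.

Unary([10, 9, 9]) = 1111111111011111111101111111110 (31 bits)


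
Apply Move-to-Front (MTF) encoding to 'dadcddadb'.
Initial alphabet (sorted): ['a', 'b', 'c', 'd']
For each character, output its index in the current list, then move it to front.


MTF encoding:
'd': index 3 in ['a', 'b', 'c', 'd'] -> ['d', 'a', 'b', 'c']
'a': index 1 in ['d', 'a', 'b', 'c'] -> ['a', 'd', 'b', 'c']
'd': index 1 in ['a', 'd', 'b', 'c'] -> ['d', 'a', 'b', 'c']
'c': index 3 in ['d', 'a', 'b', 'c'] -> ['c', 'd', 'a', 'b']
'd': index 1 in ['c', 'd', 'a', 'b'] -> ['d', 'c', 'a', 'b']
'd': index 0 in ['d', 'c', 'a', 'b'] -> ['d', 'c', 'a', 'b']
'a': index 2 in ['d', 'c', 'a', 'b'] -> ['a', 'd', 'c', 'b']
'd': index 1 in ['a', 'd', 'c', 'b'] -> ['d', 'a', 'c', 'b']
'b': index 3 in ['d', 'a', 'c', 'b'] -> ['b', 'd', 'a', 'c']


Output: [3, 1, 1, 3, 1, 0, 2, 1, 3]


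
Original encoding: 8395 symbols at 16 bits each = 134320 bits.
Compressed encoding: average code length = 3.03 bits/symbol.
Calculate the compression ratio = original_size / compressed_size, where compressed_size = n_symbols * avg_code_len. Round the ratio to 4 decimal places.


original_size = n_symbols * orig_bits = 8395 * 16 = 134320 bits
compressed_size = n_symbols * avg_code_len = 8395 * 3.03 = 25436.85 bits
ratio = original_size / compressed_size = 134320 / 25436.85 = 5.2805

Compression ratio = 5.2805


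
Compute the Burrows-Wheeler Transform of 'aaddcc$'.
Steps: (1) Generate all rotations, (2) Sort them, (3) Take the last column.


Rotations (sorted):
  0: $aaddcc -> last char: c
  1: aaddcc$ -> last char: $
  2: addcc$a -> last char: a
  3: c$aaddc -> last char: c
  4: cc$aadd -> last char: d
  5: dcc$aad -> last char: d
  6: ddcc$aa -> last char: a


BWT = c$acdda


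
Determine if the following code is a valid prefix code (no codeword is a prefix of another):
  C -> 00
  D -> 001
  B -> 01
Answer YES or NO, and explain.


Checking each pair (does one codeword prefix another?):
  C='00' vs D='001': prefix -- VIOLATION

NO -- this is NOT a valid prefix code. C (00) is a prefix of D (001).


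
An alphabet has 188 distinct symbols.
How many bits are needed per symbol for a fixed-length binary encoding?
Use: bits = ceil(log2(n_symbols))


log2(188) = 7.5546
Bracket: 2^7 = 128 < 188 <= 2^8 = 256
So ceil(log2(188)) = 8

bits = ceil(log2(188)) = ceil(7.5546) = 8 bits


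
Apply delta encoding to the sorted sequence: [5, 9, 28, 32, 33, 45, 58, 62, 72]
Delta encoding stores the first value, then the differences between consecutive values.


First value: 5
Deltas:
  9 - 5 = 4
  28 - 9 = 19
  32 - 28 = 4
  33 - 32 = 1
  45 - 33 = 12
  58 - 45 = 13
  62 - 58 = 4
  72 - 62 = 10


Delta encoded: [5, 4, 19, 4, 1, 12, 13, 4, 10]


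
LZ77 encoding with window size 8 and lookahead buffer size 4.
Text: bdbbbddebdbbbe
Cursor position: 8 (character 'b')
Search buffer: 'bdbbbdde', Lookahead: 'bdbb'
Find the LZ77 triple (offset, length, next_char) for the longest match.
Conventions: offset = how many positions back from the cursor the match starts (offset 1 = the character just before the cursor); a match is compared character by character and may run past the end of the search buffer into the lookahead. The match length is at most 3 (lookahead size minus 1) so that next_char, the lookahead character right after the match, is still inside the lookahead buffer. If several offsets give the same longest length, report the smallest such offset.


Try each offset into the search buffer:
  offset=1 (pos 7, char 'e'): match length 0
  offset=2 (pos 6, char 'd'): match length 0
  offset=3 (pos 5, char 'd'): match length 0
  offset=4 (pos 4, char 'b'): match length 2
  offset=5 (pos 3, char 'b'): match length 1
  offset=6 (pos 2, char 'b'): match length 1
  offset=7 (pos 1, char 'd'): match length 0
  offset=8 (pos 0, char 'b'): match length 3
Longest match has length 3 at offset 8.
next_char = character at position 8 + 3 = 11 -> 'b'

Best match: offset=8, length=3 (matching 'bdb' starting at position 0)
LZ77 triple: (8, 3, 'b')


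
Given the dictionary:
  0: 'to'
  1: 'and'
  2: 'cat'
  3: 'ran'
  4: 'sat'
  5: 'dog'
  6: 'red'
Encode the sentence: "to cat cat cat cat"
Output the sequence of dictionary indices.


Look up each word in the dictionary:
  'to' -> 0
  'cat' -> 2
  'cat' -> 2
  'cat' -> 2
  'cat' -> 2

Encoded: [0, 2, 2, 2, 2]


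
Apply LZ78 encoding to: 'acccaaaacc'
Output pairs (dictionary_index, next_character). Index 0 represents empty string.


LZ78 encoding steps:
Dictionary: {0: ''}
Step 1: w='' (idx 0), next='a' -> output (0, 'a'), add 'a' as idx 1
Step 2: w='' (idx 0), next='c' -> output (0, 'c'), add 'c' as idx 2
Step 3: w='c' (idx 2), next='c' -> output (2, 'c'), add 'cc' as idx 3
Step 4: w='a' (idx 1), next='a' -> output (1, 'a'), add 'aa' as idx 4
Step 5: w='aa' (idx 4), next='c' -> output (4, 'c'), add 'aac' as idx 5
Step 6: w='c' (idx 2), end of input -> output (2, '')


Encoded: [(0, 'a'), (0, 'c'), (2, 'c'), (1, 'a'), (4, 'c'), (2, '')]


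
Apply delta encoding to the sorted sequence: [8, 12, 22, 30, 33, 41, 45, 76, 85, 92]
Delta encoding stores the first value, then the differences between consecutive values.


First value: 8
Deltas:
  12 - 8 = 4
  22 - 12 = 10
  30 - 22 = 8
  33 - 30 = 3
  41 - 33 = 8
  45 - 41 = 4
  76 - 45 = 31
  85 - 76 = 9
  92 - 85 = 7


Delta encoded: [8, 4, 10, 8, 3, 8, 4, 31, 9, 7]


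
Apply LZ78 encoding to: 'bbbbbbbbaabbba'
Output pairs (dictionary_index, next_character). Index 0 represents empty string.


LZ78 encoding steps:
Dictionary: {0: ''}
Step 1: w='' (idx 0), next='b' -> output (0, 'b'), add 'b' as idx 1
Step 2: w='b' (idx 1), next='b' -> output (1, 'b'), add 'bb' as idx 2
Step 3: w='bb' (idx 2), next='b' -> output (2, 'b'), add 'bbb' as idx 3
Step 4: w='bb' (idx 2), next='a' -> output (2, 'a'), add 'bba' as idx 4
Step 5: w='' (idx 0), next='a' -> output (0, 'a'), add 'a' as idx 5
Step 6: w='bbb' (idx 3), next='a' -> output (3, 'a'), add 'bbba' as idx 6


Encoded: [(0, 'b'), (1, 'b'), (2, 'b'), (2, 'a'), (0, 'a'), (3, 'a')]


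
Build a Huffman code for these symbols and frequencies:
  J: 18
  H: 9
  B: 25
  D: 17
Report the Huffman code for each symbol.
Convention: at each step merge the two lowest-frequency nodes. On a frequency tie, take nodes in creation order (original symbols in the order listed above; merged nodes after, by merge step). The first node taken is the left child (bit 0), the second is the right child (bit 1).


Huffman tree construction:
Step 1: Merge H(9) + D(17) = 26
Step 2: Merge J(18) + B(25) = 43
Step 3: Merge (H+D)(26) + (J+B)(43) = 69
Read each symbol's code off the tree from the root (left child = 0, right child = 1).

Codes:
  J: 10 (length 2)
  H: 00 (length 2)
  B: 11 (length 2)
  D: 01 (length 2)
Average code length: 138/69 = 2.0000 bits/symbol


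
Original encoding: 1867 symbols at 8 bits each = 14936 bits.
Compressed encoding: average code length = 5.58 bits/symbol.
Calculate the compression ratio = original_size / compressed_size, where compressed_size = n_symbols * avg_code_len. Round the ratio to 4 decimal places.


original_size = n_symbols * orig_bits = 1867 * 8 = 14936 bits
compressed_size = n_symbols * avg_code_len = 1867 * 5.58 = 10417.86 bits
ratio = original_size / compressed_size = 14936 / 10417.86 = 1.4337

Compression ratio = 1.4337


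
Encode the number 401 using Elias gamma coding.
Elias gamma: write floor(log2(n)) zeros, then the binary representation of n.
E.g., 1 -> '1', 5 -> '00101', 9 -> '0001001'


num_bits = floor(log2(401)) + 1 = 9
leading_zeros = num_bits - 1 = 8
binary(401) = 110010001

Elias gamma(401) = '00000000' + '110010001' = 00000000110010001 (17 bits)


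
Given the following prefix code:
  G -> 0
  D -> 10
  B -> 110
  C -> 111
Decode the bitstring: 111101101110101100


Decoding step by step:
Bits 111 -> C
Bits 10 -> D
Bits 110 -> B
Bits 111 -> C
Bits 0 -> G
Bits 10 -> D
Bits 110 -> B
Bits 0 -> G


Decoded message: CDBCGDBG


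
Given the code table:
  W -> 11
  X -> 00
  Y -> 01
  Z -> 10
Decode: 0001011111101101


Decoding:
00 -> X
01 -> Y
01 -> Y
11 -> W
11 -> W
10 -> Z
11 -> W
01 -> Y


Result: XYYWWZWY


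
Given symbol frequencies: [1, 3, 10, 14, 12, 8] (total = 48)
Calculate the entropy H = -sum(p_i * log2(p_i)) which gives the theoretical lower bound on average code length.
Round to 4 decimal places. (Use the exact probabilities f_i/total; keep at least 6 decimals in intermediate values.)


Per-symbol terms -p_i * log2(p_i) with p_i = f_i/48:
  p = 1/48 = 0.020833: log2(p) = -5.584963, -p*log2(p) = 0.116353
  p = 3/48 = 0.062500: log2(p) = -4.000000, -p*log2(p) = 0.250000
  p = 10/48 = 0.208333: log2(p) = -2.263034, -p*log2(p) = 0.471466
  p = 14/48 = 0.291667: log2(p) = -1.777608, -p*log2(p) = 0.518469
  p = 12/48 = 0.250000: log2(p) = -2.000000, -p*log2(p) = 0.500000
  p = 8/48 = 0.166667: log2(p) = -2.584963, -p*log2(p) = 0.430827
H = 0.116353 + 0.250000 + 0.471466 + 0.518469 + 0.500000 + 0.430827 = 2.287115

H = 2.2871 bits/symbol


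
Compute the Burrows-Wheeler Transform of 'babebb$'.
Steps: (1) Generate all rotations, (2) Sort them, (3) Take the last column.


Rotations (sorted):
  0: $babebb -> last char: b
  1: abebb$b -> last char: b
  2: b$babeb -> last char: b
  3: babebb$ -> last char: $
  4: bb$babe -> last char: e
  5: bebb$ba -> last char: a
  6: ebb$bab -> last char: b


BWT = bbb$eab


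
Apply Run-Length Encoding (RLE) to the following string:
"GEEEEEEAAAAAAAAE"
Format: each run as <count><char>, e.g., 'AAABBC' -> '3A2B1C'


Scanning runs left to right:
  i=0: run of 'G' x 1 -> '1G'
  i=1: run of 'E' x 6 -> '6E'
  i=7: run of 'A' x 8 -> '8A'
  i=15: run of 'E' x 1 -> '1E'

RLE = 1G6E8A1E


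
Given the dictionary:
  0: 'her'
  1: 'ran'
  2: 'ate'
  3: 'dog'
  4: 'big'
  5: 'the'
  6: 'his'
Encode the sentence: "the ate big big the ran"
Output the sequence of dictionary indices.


Look up each word in the dictionary:
  'the' -> 5
  'ate' -> 2
  'big' -> 4
  'big' -> 4
  'the' -> 5
  'ran' -> 1

Encoded: [5, 2, 4, 4, 5, 1]


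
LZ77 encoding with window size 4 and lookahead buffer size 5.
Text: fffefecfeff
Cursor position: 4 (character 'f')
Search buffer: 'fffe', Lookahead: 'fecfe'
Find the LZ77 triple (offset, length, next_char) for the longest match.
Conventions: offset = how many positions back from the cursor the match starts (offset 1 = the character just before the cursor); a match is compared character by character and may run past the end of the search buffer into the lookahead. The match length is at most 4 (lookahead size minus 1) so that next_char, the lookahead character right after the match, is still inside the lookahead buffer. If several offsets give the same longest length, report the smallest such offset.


Try each offset into the search buffer:
  offset=1 (pos 3, char 'e'): match length 0
  offset=2 (pos 2, char 'f'): match length 2
  offset=3 (pos 1, char 'f'): match length 1
  offset=4 (pos 0, char 'f'): match length 1
Longest match has length 2 at offset 2.
next_char = character at position 4 + 2 = 6 -> 'c'

Best match: offset=2, length=2 (matching 'fe' starting at position 2)
LZ77 triple: (2, 2, 'c')


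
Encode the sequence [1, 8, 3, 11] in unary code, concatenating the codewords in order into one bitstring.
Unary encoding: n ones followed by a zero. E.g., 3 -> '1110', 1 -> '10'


Encode each number as n ones followed by a terminating 0:
  1 -> 10 (2 bits)
  8 -> 111111110 (9 bits)
  3 -> 1110 (4 bits)
  11 -> 111111111110 (12 bits)
Total length = 2 + 9 + 4 + 12 = 27 bits.

Unary([1, 8, 3, 11]) = 101111111101110111111111110 (27 bits)


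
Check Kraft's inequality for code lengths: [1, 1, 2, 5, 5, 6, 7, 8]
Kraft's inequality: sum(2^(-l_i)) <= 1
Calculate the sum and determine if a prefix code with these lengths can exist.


Sum = 2^(-1) + 2^(-1) + 2^(-2) + 2^(-5) + 2^(-5) + 2^(-6) + 2^(-7) + 2^(-8)
    = 0.5 + 0.5 + 0.25 + 0.03125 + 0.03125 + 0.015625 + 0.0078125 + 0.00390625
    = 343/256 = 1.33984375
Since 1.33984375 > 1, Kraft's inequality is NOT satisfied.
A prefix code with these lengths CANNOT exist.

Kraft sum = 1.33984375. Not satisfied.


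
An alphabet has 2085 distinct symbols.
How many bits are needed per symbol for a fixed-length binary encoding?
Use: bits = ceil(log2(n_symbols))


log2(2085) = 11.0258
Bracket: 2^11 = 2048 < 2085 <= 2^12 = 4096
So ceil(log2(2085)) = 12

bits = ceil(log2(2085)) = ceil(11.0258) = 12 bits


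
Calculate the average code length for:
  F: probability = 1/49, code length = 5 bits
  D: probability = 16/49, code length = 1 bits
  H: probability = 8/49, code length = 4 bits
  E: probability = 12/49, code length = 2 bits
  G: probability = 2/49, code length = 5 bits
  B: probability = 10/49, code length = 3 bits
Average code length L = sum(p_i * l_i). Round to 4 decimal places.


Weighted contributions p_i * l_i:
  F: (1/49) * 5 = 5/49
  D: (16/49) * 1 = 16/49
  H: (8/49) * 4 = 32/49
  E: (12/49) * 2 = 24/49
  G: (2/49) * 5 = 10/49
  B: (10/49) * 3 = 30/49
Sum = (5 + 16 + 32 + 24 + 10 + 30)/49 = 117/49

L = 117/49 = 2.3878 bits/symbol


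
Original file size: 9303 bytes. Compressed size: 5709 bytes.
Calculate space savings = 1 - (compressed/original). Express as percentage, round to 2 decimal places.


ratio = compressed/original = 5709/9303 = 0.613673
savings = 1 - ratio = 1 - 0.613673 = 0.386327
as a percentage: 0.386327 * 100 = 38.63%

Space savings = 1 - 5709/9303 = 38.63%


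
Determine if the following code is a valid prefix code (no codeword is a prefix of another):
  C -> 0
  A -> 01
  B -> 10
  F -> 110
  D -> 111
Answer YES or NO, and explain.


Checking each pair (does one codeword prefix another?):
  C='0' vs A='01': prefix -- VIOLATION

NO -- this is NOT a valid prefix code. C (0) is a prefix of A (01).


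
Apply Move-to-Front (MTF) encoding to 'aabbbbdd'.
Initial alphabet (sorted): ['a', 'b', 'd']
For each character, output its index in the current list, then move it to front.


MTF encoding:
'a': index 0 in ['a', 'b', 'd'] -> ['a', 'b', 'd']
'a': index 0 in ['a', 'b', 'd'] -> ['a', 'b', 'd']
'b': index 1 in ['a', 'b', 'd'] -> ['b', 'a', 'd']
'b': index 0 in ['b', 'a', 'd'] -> ['b', 'a', 'd']
'b': index 0 in ['b', 'a', 'd'] -> ['b', 'a', 'd']
'b': index 0 in ['b', 'a', 'd'] -> ['b', 'a', 'd']
'd': index 2 in ['b', 'a', 'd'] -> ['d', 'b', 'a']
'd': index 0 in ['d', 'b', 'a'] -> ['d', 'b', 'a']


Output: [0, 0, 1, 0, 0, 0, 2, 0]


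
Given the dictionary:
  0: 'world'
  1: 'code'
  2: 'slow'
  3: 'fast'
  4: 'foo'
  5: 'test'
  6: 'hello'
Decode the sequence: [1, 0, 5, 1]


Look up each index in the dictionary:
  1 -> 'code'
  0 -> 'world'
  5 -> 'test'
  1 -> 'code'

Decoded: "code world test code"


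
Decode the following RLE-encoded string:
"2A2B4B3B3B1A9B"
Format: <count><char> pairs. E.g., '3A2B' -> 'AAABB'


Expanding each <count><char> pair:
  2A -> 'AA'
  2B -> 'BB'
  4B -> 'BBBB'
  3B -> 'BBB'
  3B -> 'BBB'
  1A -> 'A'
  9B -> 'BBBBBBBBB'

Decoded = AABBBBBBBBBBBBABBBBBBBBB


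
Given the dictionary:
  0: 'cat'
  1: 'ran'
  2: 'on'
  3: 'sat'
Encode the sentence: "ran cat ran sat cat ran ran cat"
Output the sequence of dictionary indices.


Look up each word in the dictionary:
  'ran' -> 1
  'cat' -> 0
  'ran' -> 1
  'sat' -> 3
  'cat' -> 0
  'ran' -> 1
  'ran' -> 1
  'cat' -> 0

Encoded: [1, 0, 1, 3, 0, 1, 1, 0]


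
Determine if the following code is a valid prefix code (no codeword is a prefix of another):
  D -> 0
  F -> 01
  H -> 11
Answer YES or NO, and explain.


Checking each pair (does one codeword prefix another?):
  D='0' vs F='01': prefix -- VIOLATION

NO -- this is NOT a valid prefix code. D (0) is a prefix of F (01).


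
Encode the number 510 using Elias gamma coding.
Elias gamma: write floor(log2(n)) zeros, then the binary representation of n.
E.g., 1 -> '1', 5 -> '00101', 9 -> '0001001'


num_bits = floor(log2(510)) + 1 = 9
leading_zeros = num_bits - 1 = 8
binary(510) = 111111110

Elias gamma(510) = '00000000' + '111111110' = 00000000111111110 (17 bits)


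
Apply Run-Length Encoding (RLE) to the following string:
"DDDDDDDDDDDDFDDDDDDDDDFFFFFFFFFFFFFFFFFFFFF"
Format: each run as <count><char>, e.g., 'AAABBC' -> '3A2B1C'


Scanning runs left to right:
  i=0: run of 'D' x 12 -> '12D'
  i=12: run of 'F' x 1 -> '1F'
  i=13: run of 'D' x 9 -> '9D'
  i=22: run of 'F' x 21 -> '21F'

RLE = 12D1F9D21F


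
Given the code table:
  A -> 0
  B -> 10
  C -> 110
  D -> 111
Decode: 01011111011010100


Decoding:
0 -> A
10 -> B
111 -> D
110 -> C
110 -> C
10 -> B
10 -> B
0 -> A


Result: ABDCCBBA


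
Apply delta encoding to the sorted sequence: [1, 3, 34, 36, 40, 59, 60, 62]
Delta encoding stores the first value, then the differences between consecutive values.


First value: 1
Deltas:
  3 - 1 = 2
  34 - 3 = 31
  36 - 34 = 2
  40 - 36 = 4
  59 - 40 = 19
  60 - 59 = 1
  62 - 60 = 2


Delta encoded: [1, 2, 31, 2, 4, 19, 1, 2]


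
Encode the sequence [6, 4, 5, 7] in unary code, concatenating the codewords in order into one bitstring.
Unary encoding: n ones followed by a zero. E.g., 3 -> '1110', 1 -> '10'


Encode each number as n ones followed by a terminating 0:
  6 -> 1111110 (7 bits)
  4 -> 11110 (5 bits)
  5 -> 111110 (6 bits)
  7 -> 11111110 (8 bits)
Total length = 7 + 5 + 6 + 8 = 26 bits.

Unary([6, 4, 5, 7]) = 11111101111011111011111110 (26 bits)


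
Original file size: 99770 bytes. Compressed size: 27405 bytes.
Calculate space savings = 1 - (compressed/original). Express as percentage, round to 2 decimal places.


ratio = compressed/original = 27405/99770 = 0.274682
savings = 1 - ratio = 1 - 0.274682 = 0.725318
as a percentage: 0.725318 * 100 = 72.53%

Space savings = 1 - 27405/99770 = 72.53%


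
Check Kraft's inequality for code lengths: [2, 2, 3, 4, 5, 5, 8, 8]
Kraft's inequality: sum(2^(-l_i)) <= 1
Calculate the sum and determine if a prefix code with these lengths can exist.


Sum = 2^(-2) + 2^(-2) + 2^(-3) + 2^(-4) + 2^(-5) + 2^(-5) + 2^(-8) + 2^(-8)
    = 0.25 + 0.25 + 0.125 + 0.0625 + 0.03125 + 0.03125 + 0.00390625 + 0.00390625
    = 194/256 = 0.7578125
Since 0.7578125 <= 1, Kraft's inequality IS satisfied.
A prefix code with these lengths CAN exist.

Kraft sum = 0.7578125. Satisfied.


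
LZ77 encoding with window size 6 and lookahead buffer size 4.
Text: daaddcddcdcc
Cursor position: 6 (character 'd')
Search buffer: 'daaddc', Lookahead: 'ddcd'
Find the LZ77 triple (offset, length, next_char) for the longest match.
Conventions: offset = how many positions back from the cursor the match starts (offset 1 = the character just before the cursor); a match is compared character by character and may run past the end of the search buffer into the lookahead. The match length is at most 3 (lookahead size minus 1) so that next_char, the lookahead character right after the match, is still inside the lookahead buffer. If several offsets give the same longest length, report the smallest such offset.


Try each offset into the search buffer:
  offset=1 (pos 5, char 'c'): match length 0
  offset=2 (pos 4, char 'd'): match length 1
  offset=3 (pos 3, char 'd'): match length 3
  offset=4 (pos 2, char 'a'): match length 0
  offset=5 (pos 1, char 'a'): match length 0
  offset=6 (pos 0, char 'd'): match length 1
Longest match has length 3 at offset 3.
next_char = character at position 6 + 3 = 9 -> 'd'

Best match: offset=3, length=3 (matching 'ddc' starting at position 3)
LZ77 triple: (3, 3, 'd')
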